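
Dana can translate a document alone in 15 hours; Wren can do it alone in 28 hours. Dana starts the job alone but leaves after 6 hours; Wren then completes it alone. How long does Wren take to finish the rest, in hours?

84/5 hours

In 6 hours Dana does 6/15 = 2/5 of the job, leaving 3/5.
Wren works at 1/28 per hour, so finishing takes 3/5 ÷ 1/28 = 84/5 hours.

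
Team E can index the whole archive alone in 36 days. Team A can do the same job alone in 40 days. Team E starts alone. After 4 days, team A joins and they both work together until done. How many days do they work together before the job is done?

In the first 4 days team E alone does 4/36 = 1/9 of the job, leaving 8/9.
Once everyone is working, combined rate: 1/36 + 1/40 = (10 + 9)/360 = 19/360 per day.
Remaining 8/9 at 19/360 per day takes 320/19 days.

320/19 days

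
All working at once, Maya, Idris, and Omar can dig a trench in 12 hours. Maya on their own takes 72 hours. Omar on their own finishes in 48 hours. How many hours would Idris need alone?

144/7 hours

Combined rate is 1/12 per hour.
Known contribution: 1/72 + 1/48 = (2 + 3)/144 = 5/144 per hour.
So Idris's rate is 1/12 − 5/144 = 7/144, meaning 144/7 hours alone.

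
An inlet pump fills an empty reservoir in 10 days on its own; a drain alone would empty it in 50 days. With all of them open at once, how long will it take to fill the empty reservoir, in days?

25/2 days

Net rate = 1/10 − 1/50 = (5 − 1)/50 = 4/50 = 2/25 per day.
Filling time = 1 ÷ (2/25) = 25/2 days.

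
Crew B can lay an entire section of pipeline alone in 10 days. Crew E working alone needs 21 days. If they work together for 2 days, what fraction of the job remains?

Combined rate: 1/10 + 1/21 = (21 + 10)/210 = 31/210 per day.
In 2 days they complete 2·31/210 = 31/105 of the job.
So 74/105 remains.

74/105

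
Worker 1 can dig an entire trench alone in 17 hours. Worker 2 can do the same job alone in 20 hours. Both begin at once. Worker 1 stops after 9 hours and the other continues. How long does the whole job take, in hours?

160/17 hours

In the first 9 hours the combined rate is 37/340, so 333/340 of the job is done, leaving 7/340.
After worker 1 leaves the rate is 1/20 per hour; the remaining 7/340 takes 7/17 hours.
Total = 9 + 7/17 = 160/17 hours.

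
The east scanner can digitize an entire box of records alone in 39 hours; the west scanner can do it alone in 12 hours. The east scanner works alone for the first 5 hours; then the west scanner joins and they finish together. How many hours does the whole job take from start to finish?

In 5 hours the east scanner does 5/39 of the job, leaving 34/39.
The east scanner and the west scanner together work at 17/156 per hour, so finishing takes 34/39 ÷ 17/156 = 8 hours.
Total time = 5 + 8 = 13 hours.

13 hours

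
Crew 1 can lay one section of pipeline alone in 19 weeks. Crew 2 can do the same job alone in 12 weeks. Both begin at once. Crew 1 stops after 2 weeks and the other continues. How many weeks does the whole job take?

204/19 weeks

In the first 2 weeks the combined rate is 31/228, so 31/114 of the job is done, leaving 83/114.
After Crew 1 leaves the rate is 1/12 per week; the remaining 83/114 takes 166/19 weeks.
Total = 2 + 166/19 = 204/19 weeks.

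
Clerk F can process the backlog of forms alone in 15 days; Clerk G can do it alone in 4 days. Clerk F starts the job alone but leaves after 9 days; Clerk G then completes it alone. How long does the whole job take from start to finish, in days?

In 9 days Clerk F does 9/15 = 3/5 of the job, leaving 2/5.
Clerk G works at 1/4 per day, so finishing takes 2/5 ÷ 1/4 = 8/5 days.
Total time = 9 + 8/5 = 53/5 days.

53/5 days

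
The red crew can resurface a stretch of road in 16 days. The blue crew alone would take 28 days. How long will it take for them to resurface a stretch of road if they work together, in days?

112/11 days

With two workers the combined time is the product over the sum: 16·28/(16+28) = 448/44 = 112/11 days.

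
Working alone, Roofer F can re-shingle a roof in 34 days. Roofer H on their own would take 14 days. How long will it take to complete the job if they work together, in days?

119/12 days

With two workers the combined time is the product over the sum: 34·14/(34+14) = 476/48 = 119/12 days.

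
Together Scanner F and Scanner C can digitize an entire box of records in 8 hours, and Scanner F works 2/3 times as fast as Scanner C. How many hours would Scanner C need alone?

Let Scanner C's rate be r; then Scanner F's rate is (2/3)r, so together (2/3 + 1)r = (5/3)r = 1/8.
Thus r = 3/40 per hour.
Scanner C alone: 40/3 hours; Scanner F alone: 20 hours.

40/3 hours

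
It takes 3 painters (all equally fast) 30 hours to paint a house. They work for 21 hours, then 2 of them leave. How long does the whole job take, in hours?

One painter does 1/90 of the job per hour.
After 21 hours with 3 painters, 7/10 is done (3/10 left).
With 1 painter the rate is 1/90, so the rest takes 3/10 ÷ 1/90 = 27 hours.
Total = 21 + 27 = 48 hours.

48 hours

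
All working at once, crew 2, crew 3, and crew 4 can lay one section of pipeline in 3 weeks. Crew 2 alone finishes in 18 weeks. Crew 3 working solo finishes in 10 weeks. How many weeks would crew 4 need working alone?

Combined rate is 1/3 per week.
Known contribution: 1/18 + 1/10 = (5 + 9)/90 = 14/90 = 7/45 per week.
So crew 4's rate is 1/3 − 7/45 = 8/45, meaning 45/8 weeks alone.

45/8 weeks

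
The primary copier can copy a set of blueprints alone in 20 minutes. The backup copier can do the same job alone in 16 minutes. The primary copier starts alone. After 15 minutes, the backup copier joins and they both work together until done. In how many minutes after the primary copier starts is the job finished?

155/9 minutes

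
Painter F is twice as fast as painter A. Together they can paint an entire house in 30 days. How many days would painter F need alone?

45 days

Let painter A's rate be r; then painter F's rate is 2r, so together (2 + 1)r = 3r = 1/30.
Thus r = 1/90 per day.
Painter A alone: 90 days; painter F alone: 45 days.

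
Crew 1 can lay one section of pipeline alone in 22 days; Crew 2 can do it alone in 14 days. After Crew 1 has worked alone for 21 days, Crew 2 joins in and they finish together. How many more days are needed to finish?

In 21 days Crew 1 does 21/22 of the job, leaving 1/22.
Crew 1 and Crew 2 together work at 9/77 per day, so finishing takes 1/22 ÷ 9/77 = 7/18 days.

7/18 days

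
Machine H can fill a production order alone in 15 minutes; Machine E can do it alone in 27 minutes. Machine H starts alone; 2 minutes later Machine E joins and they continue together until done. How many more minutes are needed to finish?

In 2 minutes Machine H does 2/15 of the job, leaving 13/15.
Machine H and Machine E together work at 14/135 per minute, so finishing takes 13/15 ÷ 14/135 = 117/14 minutes.

117/14 minutes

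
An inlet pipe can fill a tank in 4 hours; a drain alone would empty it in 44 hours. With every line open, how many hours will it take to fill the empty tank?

Net rate = 1/4 − 1/44 = (11 − 1)/44 = 10/44 = 5/22 per hour.
Filling time = 1 ÷ (5/22) = 22/5 hours.

22/5 hours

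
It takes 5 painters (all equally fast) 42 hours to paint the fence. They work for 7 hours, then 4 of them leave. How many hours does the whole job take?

One painter does 1/210 of the job per hour.
After 7 hours with 5 painters, 1/6 is done (5/6 left).
With 1 painter the rate is 1/210, so the rest takes 5/6 ÷ 1/210 = 175 hours.
Total = 7 + 175 = 182 hours.

182 hours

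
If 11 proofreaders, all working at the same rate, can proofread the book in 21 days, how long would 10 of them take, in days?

Total work is 11·21 = 231 proofreader-days.
With 10 proofreaders: 231/10 days.

231/10 days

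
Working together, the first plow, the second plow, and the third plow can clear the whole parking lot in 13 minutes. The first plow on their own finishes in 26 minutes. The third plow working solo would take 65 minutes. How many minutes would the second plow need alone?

130/3 minutes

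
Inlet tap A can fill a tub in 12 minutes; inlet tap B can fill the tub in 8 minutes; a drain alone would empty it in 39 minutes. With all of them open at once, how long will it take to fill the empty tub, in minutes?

Net rate = 1/12 + 1/8 − 1/39 = (26 + 39 − 8)/312 = 57/312 = 19/104 per minute.
Filling time = 1 ÷ (19/104) = 104/19 minutes.

104/19 minutes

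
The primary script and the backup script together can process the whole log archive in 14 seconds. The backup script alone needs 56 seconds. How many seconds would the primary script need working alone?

56/3 seconds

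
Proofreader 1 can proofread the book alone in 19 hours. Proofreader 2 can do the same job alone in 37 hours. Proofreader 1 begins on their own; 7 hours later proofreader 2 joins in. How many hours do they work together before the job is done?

111/14 hours

In the first 7 hours proofreader 1 alone does 7/19 of the job, leaving 12/19.
Once everyone is working, combined rate: 1/19 + 1/37 = (37 + 19)/703 = 56/703 per hour.
Remaining 12/19 at 56/703 per hour takes 111/14 hours.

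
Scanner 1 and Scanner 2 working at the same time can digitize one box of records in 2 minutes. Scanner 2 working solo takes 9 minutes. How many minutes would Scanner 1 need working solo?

18/7 minutes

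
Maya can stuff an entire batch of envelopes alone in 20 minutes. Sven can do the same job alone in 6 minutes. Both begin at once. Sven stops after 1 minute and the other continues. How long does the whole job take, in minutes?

In the first 1 minute the combined rate is 13/60, so 13/60 of the job is done, leaving 47/60.
After Sven leaves the rate is 1/20 per minute; the remaining 47/60 takes 47/3 minutes.
Total = 1 + 47/3 = 50/3 minutes.

50/3 minutes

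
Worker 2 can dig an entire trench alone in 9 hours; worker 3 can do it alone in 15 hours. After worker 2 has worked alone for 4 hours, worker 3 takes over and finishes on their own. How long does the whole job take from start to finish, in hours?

37/3 hours

In 4 hours worker 2 does 4/9 of the job, leaving 5/9.
Worker 3 works at 1/15 per hour, so finishing takes 5/9 ÷ 1/15 = 25/3 hours.
Total time = 4 + 25/3 = 37/3 hours.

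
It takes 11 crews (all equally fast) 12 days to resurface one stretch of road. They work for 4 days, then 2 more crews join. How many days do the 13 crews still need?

88/13 days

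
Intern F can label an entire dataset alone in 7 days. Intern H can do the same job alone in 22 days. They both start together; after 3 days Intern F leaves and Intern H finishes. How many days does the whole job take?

88/7 days

In the first 3 days the combined rate is 29/154, so 87/154 of the job is done, leaving 67/154.
After Intern F leaves the rate is 1/22 per day; the remaining 67/154 takes 67/7 days.
Total = 3 + 67/7 = 88/7 days.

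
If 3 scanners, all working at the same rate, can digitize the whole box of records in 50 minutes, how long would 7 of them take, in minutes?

150/7 minutes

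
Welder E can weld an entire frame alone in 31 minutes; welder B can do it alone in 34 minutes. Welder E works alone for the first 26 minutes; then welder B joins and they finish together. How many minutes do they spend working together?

34/13 minutes

In 26 minutes welder E does 26/31 of the job, leaving 5/31.
Welder E and welder B together work at 65/1054 per minute, so finishing takes 5/31 ÷ 65/1054 = 34/13 minutes.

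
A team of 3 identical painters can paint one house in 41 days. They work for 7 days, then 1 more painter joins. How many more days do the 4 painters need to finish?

One painter does 1/123 of the job per day.
After 7 days with 3 painters, 7/41 is done (34/41 left).
With 4 painters the rate is 4/123, so the rest takes 34/41 ÷ 4/123 = 51/2 days.

51/2 days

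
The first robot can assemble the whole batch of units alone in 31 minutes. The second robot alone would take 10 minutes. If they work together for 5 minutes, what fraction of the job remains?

21/62

Combined rate: 1/31 + 1/10 = (10 + 31)/310 = 41/310 per minute.
In 5 minutes they complete 5·41/310 = 41/62 of the job.
So 21/62 remains.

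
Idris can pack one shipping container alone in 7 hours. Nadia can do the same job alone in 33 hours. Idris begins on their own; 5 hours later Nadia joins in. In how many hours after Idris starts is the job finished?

In the first 5 hours Idris alone does 5/7 of the job, leaving 2/7.
Once everyone is working, combined rate: 1/7 + 1/33 = (33 + 7)/231 = 40/231 per hour.
Remaining 2/7 at 40/231 per hour takes 33/20 hours.
Total from the start = 5 + 33/20 = 133/20 hours.

133/20 hours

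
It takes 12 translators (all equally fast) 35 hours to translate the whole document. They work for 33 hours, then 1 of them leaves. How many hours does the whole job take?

One translator does 1/420 of the job per hour.
After 33 hours with 12 translators, 33/35 is done (2/35 left).
With 11 translators the rate is 11/420, so the rest takes 2/35 ÷ 11/420 = 24/11 hours.
Total = 33 + 24/11 = 387/11 hours.

387/11 hours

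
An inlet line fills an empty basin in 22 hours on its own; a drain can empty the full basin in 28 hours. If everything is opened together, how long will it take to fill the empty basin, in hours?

308/3 hours

Net rate = 1/22 − 1/28 = (14 − 11)/308 = 3/308 per hour.
Filling time = 1 ÷ (3/308) = 308/3 hours.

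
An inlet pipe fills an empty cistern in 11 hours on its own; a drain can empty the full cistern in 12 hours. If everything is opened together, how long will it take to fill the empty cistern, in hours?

132 hours

Net rate = 1/11 − 1/12 = (12 − 11)/132 = 1/132 per hour.
Filling time = 1 ÷ (1/132) = 132 hours.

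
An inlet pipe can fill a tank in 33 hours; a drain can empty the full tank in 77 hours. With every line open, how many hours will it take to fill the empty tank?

231/4 hours

Net rate = 1/33 − 1/77 = (7 − 3)/231 = 4/231 per hour.
Filling time = 1 ÷ (4/231) = 231/4 hours.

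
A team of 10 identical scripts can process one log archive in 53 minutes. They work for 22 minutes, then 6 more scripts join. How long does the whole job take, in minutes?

331/8 minutes

One script does 1/530 of the job per minute.
After 22 minutes with 10 scripts, 22/53 is done (31/53 left).
With 16 scripts the rate is 16/530 = 8/265, so the rest takes 31/53 ÷ 8/265 = 155/8 minutes.
Total = 22 + 155/8 = 331/8 minutes.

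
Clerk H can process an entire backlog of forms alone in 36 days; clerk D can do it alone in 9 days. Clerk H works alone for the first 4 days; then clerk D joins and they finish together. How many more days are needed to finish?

32/5 days

In 4 days clerk H does 4/36 = 1/9 of the job, leaving 8/9.
Clerk H and clerk D together work at 5/36 per day, so finishing takes 8/9 ÷ 5/36 = 32/5 days.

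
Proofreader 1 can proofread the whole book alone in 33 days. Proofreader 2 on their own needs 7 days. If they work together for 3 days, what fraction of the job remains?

37/77

Combined rate: 1/33 + 1/7 = (7 + 33)/231 = 40/231 per day.
In 3 days they complete 3·40/231 = 40/77 of the job.
So 37/77 remains.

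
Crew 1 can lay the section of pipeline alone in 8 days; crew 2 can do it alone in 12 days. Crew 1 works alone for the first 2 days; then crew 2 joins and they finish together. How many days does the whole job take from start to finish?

In 2 days crew 1 does 2/8 = 1/4 of the job, leaving 3/4.
Crew 1 and crew 2 together work at 5/24 per day, so finishing takes 3/4 ÷ 5/24 = 18/5 days.
Total time = 2 + 18/5 = 28/5 days.

28/5 days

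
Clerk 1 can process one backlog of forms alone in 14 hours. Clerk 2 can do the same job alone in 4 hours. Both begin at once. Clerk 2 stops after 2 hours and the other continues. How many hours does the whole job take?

In the first 2 hours the combined rate is 9/28, so 9/14 of the job is done, leaving 5/14.
After clerk 2 leaves the rate is 1/14 per hour; the remaining 5/14 takes 5 hours.
Total = 2 + 5 = 7 hours.

7 hours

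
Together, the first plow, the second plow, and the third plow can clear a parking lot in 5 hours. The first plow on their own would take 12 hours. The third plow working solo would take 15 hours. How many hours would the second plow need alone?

20 hours

Combined rate is 1/5 per hour.
Known contribution: 1/12 + 1/15 = (5 + 4)/60 = 9/60 = 3/20 per hour.
So the second plow's rate is 1/5 − 3/20 = 1/20, meaning 20 hours alone.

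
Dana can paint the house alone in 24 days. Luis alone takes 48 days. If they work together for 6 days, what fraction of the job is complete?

Combined rate: 1/24 + 1/48 = (2 + 1)/48 = 3/48 = 1/16 per day.
In 6 days they complete 6·1/16 = 3/8 of the job.

3/8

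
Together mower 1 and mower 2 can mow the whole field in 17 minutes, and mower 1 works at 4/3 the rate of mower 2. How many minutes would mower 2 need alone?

119/3 minutes

Let mower 2's rate be r; then mower 1's rate is (4/3)r, so together (4/3 + 1)r = (7/3)r = 1/17.
Thus r = 3/119 per minute.
Mower 2 alone: 119/3 minutes; mower 1 alone: 119/4 minutes.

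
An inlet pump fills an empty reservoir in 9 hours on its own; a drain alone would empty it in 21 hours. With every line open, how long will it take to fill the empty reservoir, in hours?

63/4 hours

Net rate = 1/9 − 1/21 = (7 − 3)/63 = 4/63 per hour.
Filling time = 1 ÷ (4/63) = 63/4 hours.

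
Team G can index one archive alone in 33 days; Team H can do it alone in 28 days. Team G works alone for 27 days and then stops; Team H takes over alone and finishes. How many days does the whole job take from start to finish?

353/11 days

In 27 days Team G does 27/33 = 9/11 of the job, leaving 2/11.
Team H works at 1/28 per day, so finishing takes 2/11 ÷ 1/28 = 56/11 days.
Total time = 27 + 56/11 = 353/11 days.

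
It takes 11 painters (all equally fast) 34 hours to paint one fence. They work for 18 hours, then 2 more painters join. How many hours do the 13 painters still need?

176/13 hours

One painter does 1/374 of the job per hour.
After 18 hours with 11 painters, 9/17 is done (8/17 left).
With 13 painters the rate is 13/374, so the rest takes 8/17 ÷ 13/374 = 176/13 hours.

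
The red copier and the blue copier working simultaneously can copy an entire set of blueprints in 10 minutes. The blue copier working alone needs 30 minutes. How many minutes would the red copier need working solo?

Combined rate is 1/10 per minute.
Known contribution: 1/30 per minute.
So the red copier's rate is 1/10 − 1/30 = 1/15, meaning 15 minutes alone.

15 minutes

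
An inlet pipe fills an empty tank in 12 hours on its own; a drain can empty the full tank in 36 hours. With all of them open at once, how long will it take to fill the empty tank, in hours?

Net rate = 1/12 − 1/36 = (3 − 1)/36 = 2/36 = 1/18 per hour.
Filling time = 1 ÷ (1/18) = 18 hours.

18 hours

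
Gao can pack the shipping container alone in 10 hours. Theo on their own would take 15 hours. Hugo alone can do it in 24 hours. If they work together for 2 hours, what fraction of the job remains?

7/12

Combined rate: 1/10 + 1/15 + 1/24 = (12 + 8 + 5)/120 = 25/120 = 5/24 per hour.
In 2 hours they complete 2·5/24 = 5/12 of the job.
So 7/12 remains.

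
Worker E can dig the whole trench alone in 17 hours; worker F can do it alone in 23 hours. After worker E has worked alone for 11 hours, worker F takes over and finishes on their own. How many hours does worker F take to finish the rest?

138/17 hours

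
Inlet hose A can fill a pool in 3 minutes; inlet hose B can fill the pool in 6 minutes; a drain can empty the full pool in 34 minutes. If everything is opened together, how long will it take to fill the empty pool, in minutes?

17/8 minutes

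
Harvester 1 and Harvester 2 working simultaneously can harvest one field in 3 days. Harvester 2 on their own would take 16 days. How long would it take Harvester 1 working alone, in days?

48/13 days

Combined rate is 1/3 per day.
Known contribution: 1/16 per day.
So Harvester 1's rate is 1/3 − 1/16 = 13/48, meaning 48/13 days alone.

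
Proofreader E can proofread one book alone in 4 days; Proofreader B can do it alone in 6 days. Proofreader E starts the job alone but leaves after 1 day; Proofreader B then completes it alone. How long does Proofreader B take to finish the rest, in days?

In 1 day Proofreader E does 1/4 of the job, leaving 3/4.
Proofreader B works at 1/6 per day, so finishing takes 3/4 ÷ 1/6 = 9/2 days.

9/2 days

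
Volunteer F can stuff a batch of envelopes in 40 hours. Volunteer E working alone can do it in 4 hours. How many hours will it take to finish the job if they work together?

40/11 hours

With two workers the combined time is the product over the sum: 40·4/(40+4) = 160/44 = 40/11 hours.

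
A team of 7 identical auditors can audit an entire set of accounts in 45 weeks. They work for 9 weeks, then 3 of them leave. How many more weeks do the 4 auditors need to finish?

63 weeks

One auditor does 1/315 of the job per week.
After 9 weeks with 7 auditors, 1/5 is done (4/5 left).
With 4 auditors the rate is 4/315, so the rest takes 4/5 ÷ 4/315 = 63 weeks.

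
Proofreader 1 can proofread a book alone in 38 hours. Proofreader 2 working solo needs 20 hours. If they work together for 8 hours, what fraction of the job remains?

Combined rate: 1/38 + 1/20 = (10 + 19)/380 = 29/380 per hour.
In 8 hours they complete 8·29/380 = 58/95 of the job.
So 37/95 remains.

37/95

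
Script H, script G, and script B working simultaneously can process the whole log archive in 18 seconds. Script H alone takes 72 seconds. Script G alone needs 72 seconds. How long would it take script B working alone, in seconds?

Combined rate is 1/18 per second.
Known contribution: 1/72 + 1/72 = (1 + 1)/72 = 2/72 = 1/36 per second.
So script B's rate is 1/18 − 1/36 = 1/36, meaning 36 seconds alone.

36 seconds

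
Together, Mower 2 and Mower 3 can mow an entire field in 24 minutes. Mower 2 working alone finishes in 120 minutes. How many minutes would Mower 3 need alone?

30 minutes

Combined rate is 1/24 per minute.
Known contribution: 1/120 per minute.
So Mower 3's rate is 1/24 − 1/120 = 1/30, meaning 30 minutes alone.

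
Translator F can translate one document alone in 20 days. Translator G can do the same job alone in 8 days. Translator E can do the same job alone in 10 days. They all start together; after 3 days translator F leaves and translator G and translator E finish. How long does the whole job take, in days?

In the first 3 days the combined rate is 11/40, so 33/40 of the job is done, leaving 7/40.
After translator F leaves the rate is 9/40 per day; the remaining 7/40 takes 7/9 days.
Total = 3 + 7/9 = 34/9 days.

34/9 days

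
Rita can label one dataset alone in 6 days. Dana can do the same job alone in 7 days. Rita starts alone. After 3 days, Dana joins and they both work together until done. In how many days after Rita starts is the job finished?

60/13 days

In the first 3 days Rita alone does 3/6 = 1/2 of the job, leaving 1/2.
Once everyone is working, combined rate: 1/6 + 1/7 = (7 + 6)/42 = 13/42 per day.
Remaining 1/2 at 13/42 per day takes 21/13 days.
Total from the start = 3 + 21/13 = 60/13 days.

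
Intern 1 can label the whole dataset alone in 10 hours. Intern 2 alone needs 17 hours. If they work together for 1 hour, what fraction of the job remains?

Combined rate: 1/10 + 1/17 = (17 + 10)/170 = 27/170 per hour.
In 1 hour they complete 1·27/170 = 27/170 of the job.
So 143/170 remains.

143/170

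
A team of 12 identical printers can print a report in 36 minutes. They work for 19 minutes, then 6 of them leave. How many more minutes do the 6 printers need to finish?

34 minutes

One printer does 1/432 of the job per minute.
After 19 minutes with 12 printers, 19/36 is done (17/36 left).
With 6 printers the rate is 6/432 = 1/72, so the rest takes 17/36 ÷ 1/72 = 34 minutes.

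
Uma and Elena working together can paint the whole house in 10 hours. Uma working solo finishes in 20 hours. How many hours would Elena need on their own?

20 hours

Combined rate is 1/10 per hour.
Known contribution: 1/20 per hour.
So Elena's rate is 1/10 − 1/20 = 1/20, meaning 20 hours alone.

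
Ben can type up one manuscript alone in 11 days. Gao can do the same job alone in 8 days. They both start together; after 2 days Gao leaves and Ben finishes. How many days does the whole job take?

In the first 2 days the combined rate is 19/88, so 19/44 of the job is done, leaving 25/44.
After Gao leaves the rate is 1/11 per day; the remaining 25/44 takes 25/4 days.
Total = 2 + 25/4 = 33/4 days.

33/4 days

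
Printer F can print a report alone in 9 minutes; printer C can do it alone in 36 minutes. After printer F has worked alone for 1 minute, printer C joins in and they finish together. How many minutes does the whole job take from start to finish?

In 1 minute printer F does 1/9 of the job, leaving 8/9.
Printer F and printer C together work at 5/36 per minute, so finishing takes 8/9 ÷ 5/36 = 32/5 minutes.
Total time = 1 + 32/5 = 37/5 minutes.

37/5 minutes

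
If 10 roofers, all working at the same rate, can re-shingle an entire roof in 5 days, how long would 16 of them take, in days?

25/8 days

Total work is 10·5 = 50 roofer-days.
With 16 roofers: 50/16 = 25/8 days.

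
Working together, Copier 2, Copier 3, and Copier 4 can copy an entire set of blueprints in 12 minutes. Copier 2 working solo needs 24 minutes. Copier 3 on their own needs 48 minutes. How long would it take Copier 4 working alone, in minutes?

Combined rate is 1/12 per minute.
Known contribution: 1/24 + 1/48 = (2 + 1)/48 = 3/48 = 1/16 per minute.
So Copier 4's rate is 1/12 − 1/16 = 1/48, meaning 48 minutes alone.

48 minutes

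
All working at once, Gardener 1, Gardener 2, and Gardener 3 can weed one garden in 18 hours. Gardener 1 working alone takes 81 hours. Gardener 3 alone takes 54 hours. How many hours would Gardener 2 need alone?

Combined rate is 1/18 per hour.
Known contribution: 1/81 + 1/54 = (2 + 3)/162 = 5/162 per hour.
So Gardener 2's rate is 1/18 − 5/162 = 2/81, meaning 81/2 hours alone.

81/2 hours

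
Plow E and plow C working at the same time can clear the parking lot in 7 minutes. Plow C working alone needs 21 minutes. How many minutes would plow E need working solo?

Combined rate is 1/7 per minute.
Known contribution: 1/21 per minute.
So plow E's rate is 1/7 − 1/21 = 2/21, meaning 21/2 minutes alone.

21/2 minutes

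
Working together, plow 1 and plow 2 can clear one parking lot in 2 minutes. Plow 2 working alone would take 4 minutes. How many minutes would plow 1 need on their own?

Combined rate is 1/2 per minute.
Known contribution: 1/4 per minute.
So plow 1's rate is 1/2 − 1/4 = 1/4, meaning 4 minutes alone.

4 minutes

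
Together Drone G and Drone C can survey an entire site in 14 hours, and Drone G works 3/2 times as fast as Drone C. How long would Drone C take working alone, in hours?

Let Drone C's rate be r; then Drone G's rate is (3/2)r, so together (3/2 + 1)r = (5/2)r = 1/14.
Thus r = 1/35 per hour.
Drone C alone: 35 hours; Drone G alone: 70/3 hours.

35 hours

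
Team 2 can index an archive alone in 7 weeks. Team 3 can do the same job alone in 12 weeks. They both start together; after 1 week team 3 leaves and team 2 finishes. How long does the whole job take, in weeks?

77/12 weeks

In the first 1 week the combined rate is 19/84, so 19/84 of the job is done, leaving 65/84.
After team 3 leaves the rate is 1/7 per week; the remaining 65/84 takes 65/12 weeks.
Total = 1 + 65/12 = 77/12 weeks.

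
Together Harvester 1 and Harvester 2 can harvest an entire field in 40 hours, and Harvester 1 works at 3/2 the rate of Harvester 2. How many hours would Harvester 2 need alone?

Let Harvester 2's rate be r; then Harvester 1's rate is (3/2)r, so together (3/2 + 1)r = (5/2)r = 1/40.
Thus r = 1/100 per hour.
Harvester 2 alone: 100 hours; Harvester 1 alone: 200/3 hours.

100 hours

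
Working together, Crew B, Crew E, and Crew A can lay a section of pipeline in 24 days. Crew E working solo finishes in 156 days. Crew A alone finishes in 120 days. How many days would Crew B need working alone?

260/7 days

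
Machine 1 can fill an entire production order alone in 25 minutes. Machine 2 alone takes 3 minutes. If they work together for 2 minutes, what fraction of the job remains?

Combined rate: 1/25 + 1/3 = (3 + 25)/75 = 28/75 per minute.
In 2 minutes they complete 2·28/75 = 56/75 of the job.
So 19/75 remains.

19/75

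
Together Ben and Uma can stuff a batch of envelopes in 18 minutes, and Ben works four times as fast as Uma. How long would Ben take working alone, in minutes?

45/2 minutes

Let Uma's rate be r; then Ben's rate is 4r, so together (4 + 1)r = 5r = 1/18.
Thus r = 1/90 per minute.
Uma alone: 90 minutes; Ben alone: 45/2 minutes.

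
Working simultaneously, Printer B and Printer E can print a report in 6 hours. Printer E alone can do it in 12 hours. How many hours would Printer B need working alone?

Combined rate is 1/6 per hour.
Known contribution: 1/12 per hour.
So Printer B's rate is 1/6 − 1/12 = 1/12, meaning 12 hours alone.

12 hours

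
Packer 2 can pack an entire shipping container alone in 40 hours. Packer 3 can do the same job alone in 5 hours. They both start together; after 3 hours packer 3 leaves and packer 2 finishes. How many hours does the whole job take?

In the first 3 hours the combined rate is 9/40, so 27/40 of the job is done, leaving 13/40.
After packer 3 leaves the rate is 1/40 per hour; the remaining 13/40 takes 13 hours.
Total = 3 + 13 = 16 hours.

16 hours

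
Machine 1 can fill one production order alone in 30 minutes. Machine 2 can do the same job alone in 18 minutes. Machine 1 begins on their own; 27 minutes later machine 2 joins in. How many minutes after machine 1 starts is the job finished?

225/8 minutes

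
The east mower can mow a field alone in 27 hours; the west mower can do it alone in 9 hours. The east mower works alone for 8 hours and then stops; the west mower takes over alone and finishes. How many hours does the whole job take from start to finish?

43/3 hours

In 8 hours the east mower does 8/27 of the job, leaving 19/27.
The west mower works at 1/9 per hour, so finishing takes 19/27 ÷ 1/9 = 19/3 hours.
Total time = 8 + 19/3 = 43/3 hours.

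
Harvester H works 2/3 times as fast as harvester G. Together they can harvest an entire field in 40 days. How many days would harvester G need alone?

200/3 days

Let harvester G's rate be r; then harvester H's rate is (2/3)r, so together (2/3 + 1)r = (5/3)r = 1/40.
Thus r = 3/200 per day.
Harvester G alone: 200/3 days; harvester H alone: 100 days.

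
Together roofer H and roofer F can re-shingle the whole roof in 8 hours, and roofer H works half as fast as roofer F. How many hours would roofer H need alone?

24 hours

Let roofer F's rate be r; then roofer H's rate is (1/2)r, so together (1/2 + 1)r = (3/2)r = 1/8.
Thus r = 1/12 per hour.
Roofer F alone: 12 hours; roofer H alone: 24 hours.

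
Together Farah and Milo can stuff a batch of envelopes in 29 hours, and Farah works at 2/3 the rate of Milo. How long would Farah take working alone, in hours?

145/2 hours

Let Milo's rate be r; then Farah's rate is (2/3)r, so together (2/3 + 1)r = (5/3)r = 1/29.
Thus r = 3/145 per hour.
Milo alone: 145/3 hours; Farah alone: 145/2 hours.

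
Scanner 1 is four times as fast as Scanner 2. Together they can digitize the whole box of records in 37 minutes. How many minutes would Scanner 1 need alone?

185/4 minutes

Let Scanner 2's rate be r; then Scanner 1's rate is 4r, so together (4 + 1)r = 5r = 1/37.
Thus r = 1/185 per minute.
Scanner 2 alone: 185 minutes; Scanner 1 alone: 185/4 minutes.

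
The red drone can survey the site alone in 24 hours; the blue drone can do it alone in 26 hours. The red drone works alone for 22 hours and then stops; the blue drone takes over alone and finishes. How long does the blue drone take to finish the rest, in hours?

In 22 hours the red drone does 22/24 = 11/12 of the job, leaving 1/12.
The blue drone works at 1/26 per hour, so finishing takes 1/12 ÷ 1/26 = 13/6 hours.

13/6 hours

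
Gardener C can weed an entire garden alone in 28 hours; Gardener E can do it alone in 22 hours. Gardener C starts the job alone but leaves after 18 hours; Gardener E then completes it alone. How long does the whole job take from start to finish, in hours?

181/7 hours

In 18 hours Gardener C does 18/28 = 9/14 of the job, leaving 5/14.
Gardener E works at 1/22 per hour, so finishing takes 5/14 ÷ 1/22 = 55/7 hours.
Total time = 18 + 55/7 = 181/7 hours.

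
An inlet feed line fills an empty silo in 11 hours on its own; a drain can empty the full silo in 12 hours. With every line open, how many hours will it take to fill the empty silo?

132 hours

Net rate = 1/11 − 1/12 = (12 − 11)/132 = 1/132 per hour.
Filling time = 1 ÷ (1/132) = 132 hours.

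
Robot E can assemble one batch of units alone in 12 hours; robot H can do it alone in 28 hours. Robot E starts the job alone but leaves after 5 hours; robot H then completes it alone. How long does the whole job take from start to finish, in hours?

64/3 hours

In 5 hours robot E does 5/12 of the job, leaving 7/12.
Robot H works at 1/28 per hour, so finishing takes 7/12 ÷ 1/28 = 49/3 hours.
Total time = 5 + 49/3 = 64/3 hours.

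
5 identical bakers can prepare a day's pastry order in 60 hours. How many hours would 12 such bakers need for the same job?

25 hours

Total work is 5·60 = 300 baker-hours.
With 12 bakers: 300/12 = 25 hours.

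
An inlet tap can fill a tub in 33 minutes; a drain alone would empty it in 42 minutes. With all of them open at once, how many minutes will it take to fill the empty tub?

154 minutes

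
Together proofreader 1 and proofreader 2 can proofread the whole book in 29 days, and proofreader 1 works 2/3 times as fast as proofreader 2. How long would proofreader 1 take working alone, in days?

145/2 days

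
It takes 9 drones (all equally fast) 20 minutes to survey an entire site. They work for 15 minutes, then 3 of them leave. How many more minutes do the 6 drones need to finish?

15/2 minutes

One drone does 1/180 of the job per minute.
After 15 minutes with 9 drones, 3/4 is done (1/4 left).
With 6 drones the rate is 6/180 = 1/30, so the rest takes 1/4 ÷ 1/30 = 15/2 minutes.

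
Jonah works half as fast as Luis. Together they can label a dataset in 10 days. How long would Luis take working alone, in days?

15 days

Let Luis's rate be r; then Jonah's rate is (1/2)r, so together (1/2 + 1)r = (3/2)r = 1/10.
Thus r = 1/15 per day.
Luis alone: 15 days; Jonah alone: 30 days.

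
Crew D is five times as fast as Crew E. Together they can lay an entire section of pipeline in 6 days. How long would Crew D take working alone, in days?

Let Crew E's rate be r; then Crew D's rate is 5r, so together (5 + 1)r = 6r = 1/6.
Thus r = 1/36 per day.
Crew E alone: 36 days; Crew D alone: 36/5 days.

36/5 days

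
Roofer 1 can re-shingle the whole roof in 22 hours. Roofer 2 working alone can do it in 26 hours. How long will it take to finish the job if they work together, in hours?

143/12 hours

With two workers the combined time is the product over the sum: 22·26/(22+26) = 572/48 = 143/12 hours.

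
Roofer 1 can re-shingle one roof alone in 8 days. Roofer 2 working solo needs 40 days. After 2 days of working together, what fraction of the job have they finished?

Combined rate: 1/8 + 1/40 = (5 + 1)/40 = 6/40 = 3/20 per day.
In 2 days they complete 2·3/20 = 3/10 of the job.

3/10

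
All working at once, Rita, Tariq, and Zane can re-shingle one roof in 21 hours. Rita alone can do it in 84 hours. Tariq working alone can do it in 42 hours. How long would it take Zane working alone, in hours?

84 hours

Combined rate is 1/21 per hour.
Known contribution: 1/84 + 1/42 = (1 + 2)/84 = 3/84 = 1/28 per hour.
So Zane's rate is 1/21 − 1/28 = 1/84, meaning 84 hours alone.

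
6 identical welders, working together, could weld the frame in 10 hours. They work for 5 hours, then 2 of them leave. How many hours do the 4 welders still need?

One welder does 1/60 of the job per hour.
After 5 hours with 6 welders, 1/2 is done (1/2 left).
With 4 welders the rate is 4/60 = 1/15, so the rest takes 1/2 ÷ 1/15 = 15/2 hours.

15/2 hours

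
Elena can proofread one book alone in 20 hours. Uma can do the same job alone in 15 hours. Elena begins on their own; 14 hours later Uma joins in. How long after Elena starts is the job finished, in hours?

In the first 14 hours Elena alone does 14/20 = 7/10 of the job, leaving 3/10.
Once everyone is working, combined rate: 1/20 + 1/15 = (3 + 4)/60 = 7/60 per hour.
Remaining 3/10 at 7/60 per hour takes 18/7 hours.
Total from the start = 14 + 18/7 = 116/7 hours.

116/7 hours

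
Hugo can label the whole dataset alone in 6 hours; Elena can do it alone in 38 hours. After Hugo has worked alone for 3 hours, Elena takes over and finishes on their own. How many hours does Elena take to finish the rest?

19 hours

In 3 hours Hugo does 3/6 = 1/2 of the job, leaving 1/2.
Elena works at 1/38 per hour, so finishing takes 1/2 ÷ 1/38 = 19 hours.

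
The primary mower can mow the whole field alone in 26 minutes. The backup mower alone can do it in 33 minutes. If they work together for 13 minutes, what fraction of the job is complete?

Combined rate: 1/26 + 1/33 = (33 + 26)/858 = 59/858 per minute.
In 13 minutes they complete 13·59/858 = 59/66 of the job.

59/66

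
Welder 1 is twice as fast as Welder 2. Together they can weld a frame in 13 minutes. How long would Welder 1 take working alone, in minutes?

39/2 minutes

Let Welder 2's rate be r; then Welder 1's rate is 2r, so together (2 + 1)r = 3r = 1/13.
Thus r = 1/39 per minute.
Welder 2 alone: 39 minutes; Welder 1 alone: 39/2 minutes.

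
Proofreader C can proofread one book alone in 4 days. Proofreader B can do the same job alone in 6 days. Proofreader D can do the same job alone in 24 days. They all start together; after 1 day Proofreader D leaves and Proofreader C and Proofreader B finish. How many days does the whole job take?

23/10 days

In the first 1 day the combined rate is 11/24, so 11/24 of the job is done, leaving 13/24.
After Proofreader D leaves the rate is 5/12 per day; the remaining 13/24 takes 13/10 days.
Total = 1 + 13/10 = 23/10 days.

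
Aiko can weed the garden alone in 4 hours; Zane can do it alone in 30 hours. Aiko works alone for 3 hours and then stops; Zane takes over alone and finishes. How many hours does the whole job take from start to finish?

21/2 hours

In 3 hours Aiko does 3/4 of the job, leaving 1/4.
Zane works at 1/30 per hour, so finishing takes 1/4 ÷ 1/30 = 15/2 hours.
Total time = 3 + 15/2 = 21/2 hours.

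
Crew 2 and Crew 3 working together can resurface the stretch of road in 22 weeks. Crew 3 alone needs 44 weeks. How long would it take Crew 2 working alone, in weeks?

44 weeks

Combined rate is 1/22 per week.
Known contribution: 1/44 per week.
So Crew 2's rate is 1/22 − 1/44 = 1/44, meaning 44 weeks alone.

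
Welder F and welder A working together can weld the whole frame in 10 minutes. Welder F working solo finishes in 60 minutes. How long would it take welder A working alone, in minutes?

12 minutes

Combined rate is 1/10 per minute.
Known contribution: 1/60 per minute.
So welder A's rate is 1/10 − 1/60 = 1/12, meaning 12 minutes alone.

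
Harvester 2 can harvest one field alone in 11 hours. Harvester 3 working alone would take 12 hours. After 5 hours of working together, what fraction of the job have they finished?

Combined rate: 1/11 + 1/12 = (12 + 11)/132 = 23/132 per hour.
In 5 hours they complete 5·23/132 = 115/132 of the job.

115/132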